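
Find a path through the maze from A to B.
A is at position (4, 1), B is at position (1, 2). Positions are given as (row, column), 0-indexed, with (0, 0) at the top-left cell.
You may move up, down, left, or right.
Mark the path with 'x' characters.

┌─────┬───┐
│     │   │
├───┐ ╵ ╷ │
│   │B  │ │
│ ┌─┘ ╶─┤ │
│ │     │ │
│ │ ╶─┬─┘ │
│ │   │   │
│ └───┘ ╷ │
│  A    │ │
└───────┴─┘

Finding the shortest path from (4, 1) to (1, 2):
Path length: 10 steps
Directions: right → right → up → right → up → up → up → left → down → left

Solution:

┌─────┬───┐
│     │x x│
├───┐ ╵ ╷ │
│   │B x│x│
│ ┌─┘ ╶─┤ │
│ │     │x│
│ │ ╶─┬─┘ │
│ │   │x x│
│ └───┘ ╷ │
│  A x x│ │
└───────┴─┘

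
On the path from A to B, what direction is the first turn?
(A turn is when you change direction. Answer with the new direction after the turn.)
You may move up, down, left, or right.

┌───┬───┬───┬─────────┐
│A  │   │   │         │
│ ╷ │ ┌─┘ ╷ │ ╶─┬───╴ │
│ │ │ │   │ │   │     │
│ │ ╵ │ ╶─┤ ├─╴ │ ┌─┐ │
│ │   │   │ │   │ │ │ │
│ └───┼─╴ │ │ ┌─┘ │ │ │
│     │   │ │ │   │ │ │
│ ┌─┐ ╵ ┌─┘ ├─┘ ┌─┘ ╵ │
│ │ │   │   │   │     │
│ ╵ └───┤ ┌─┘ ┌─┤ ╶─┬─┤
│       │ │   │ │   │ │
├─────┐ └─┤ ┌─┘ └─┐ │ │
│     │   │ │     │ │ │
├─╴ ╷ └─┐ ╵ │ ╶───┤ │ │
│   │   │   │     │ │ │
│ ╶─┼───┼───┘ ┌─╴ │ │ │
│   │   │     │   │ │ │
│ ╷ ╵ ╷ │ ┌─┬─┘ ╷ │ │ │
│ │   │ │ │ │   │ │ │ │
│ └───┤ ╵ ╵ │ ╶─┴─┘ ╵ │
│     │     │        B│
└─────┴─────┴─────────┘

Directions: down, down, down, down, down, right, right, right, down, right, down, right, up, up, right, up, right, up, right, up, up, right, right, down, down, down, left, left, down, right, down, down, down, down, down, right
First turn direction: right

Solution:

┌───┬───┬───┬─────────┐
│A  │   │   │         │
│ ╷ │ ┌─┘ ╷ │ ╶─┬───╴ │
│↓│ │ │   │ │   │↱ → ↓│
│ │ ╵ │ ╶─┤ ├─╴ │ ┌─┐ │
│↓│   │   │ │   │↑│ │↓│
│ └───┼─╴ │ │ ┌─┘ │ │ │
│↓    │   │ │ │↱ ↑│ │↓│
│ ┌─┐ ╵ ┌─┘ ├─┘ ┌─┘ ╵ │
│↓│ │   │   │↱ ↑│↓ ← ↲│
│ ╵ └───┤ ┌─┘ ┌─┤ ╶─┬─┤
│↳ → → ↓│ │↱ ↑│ │↳ ↓│ │
├─────┐ └─┤ ┌─┘ └─┐ │ │
│     │↳ ↓│↑│     │↓│ │
├─╴ ╷ └─┐ ╵ │ ╶───┤ │ │
│   │   │↳ ↑│     │↓│ │
│ ╶─┼───┼───┘ ┌─╴ │ │ │
│   │   │     │   │↓│ │
│ ╷ ╵ ╷ │ ┌─┬─┘ ╷ │ │ │
│ │   │ │ │ │   │ │↓│ │
│ └───┤ ╵ ╵ │ ╶─┴─┘ ╵ │
│     │     │      ↳ B│
└─────┴─────┴─────────┘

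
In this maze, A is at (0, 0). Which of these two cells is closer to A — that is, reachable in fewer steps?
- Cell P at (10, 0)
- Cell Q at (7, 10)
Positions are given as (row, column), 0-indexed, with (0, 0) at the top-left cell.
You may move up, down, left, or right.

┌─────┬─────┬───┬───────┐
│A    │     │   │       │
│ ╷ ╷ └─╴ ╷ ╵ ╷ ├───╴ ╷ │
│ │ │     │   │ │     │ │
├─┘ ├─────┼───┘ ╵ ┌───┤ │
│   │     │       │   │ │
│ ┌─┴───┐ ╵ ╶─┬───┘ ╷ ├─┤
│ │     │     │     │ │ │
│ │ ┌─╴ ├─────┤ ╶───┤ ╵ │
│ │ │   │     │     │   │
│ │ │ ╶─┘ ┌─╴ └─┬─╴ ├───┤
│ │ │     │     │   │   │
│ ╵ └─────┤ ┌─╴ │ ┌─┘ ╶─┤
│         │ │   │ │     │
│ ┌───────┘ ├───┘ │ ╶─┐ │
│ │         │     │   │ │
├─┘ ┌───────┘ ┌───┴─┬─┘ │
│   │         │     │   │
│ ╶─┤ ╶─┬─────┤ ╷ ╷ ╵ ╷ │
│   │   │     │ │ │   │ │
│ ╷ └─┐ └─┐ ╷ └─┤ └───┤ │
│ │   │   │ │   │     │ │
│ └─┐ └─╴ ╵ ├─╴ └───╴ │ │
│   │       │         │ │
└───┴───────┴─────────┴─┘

Shortest path A → P at (10, 0): 34 steps
Shortest path A → Q at (7, 10): 65 steps

P is closer (34 steps vs 65 steps).

Path to P:

┌─────┬─────┬───┬───────┐
│A ↓  │     │   │       │
│ ╷ ╷ └─╴ ╷ ╵ ╷ ├───╴ ╷ │
│ │↓│     │   │ │     │ │
├─┘ ├─────┼───┘ ╵ ┌───┤ │
│↓ ↲│     │       │   │ │
│ ┌─┴───┐ ╵ ╶─┬───┘ ╷ ├─┤
│↓│↱ → ↓│     │     │ │ │
│ │ ┌─╴ ├─────┤ ╶───┤ ╵ │
│↓│↑│↓ ↲│↱ → ↓│     │   │
│ │ │ ╶─┘ ┌─╴ └─┬─╴ ├───┤
│↓│↑│↳ → ↑│↓ ↲  │   │   │
│ ╵ └─────┤ ┌─╴ │ ┌─┘ ╶─┤
│↳ ↑      │↓│   │ │     │
│ ┌───────┘ ├───┘ │ ╶─┐ │
│ │↓ ← ← ← ↲│     │   │ │
├─┘ ┌───────┘ ┌───┴─┬─┘ │
│↓ ↲│         │     │   │
│ ╶─┤ ╶─┬─────┤ ╷ ╷ ╵ ╷ │
│↓  │   │     │ │ │   │ │
│ ╷ └─┐ └─┐ ╷ └─┤ └───┤ │
│P│   │   │ │   │     │ │
│ └─┐ └─╴ ╵ ├─╴ └───╴ │ │
│   │       │         │ │
└───┴───────┴─────────┴─┘

Path to Q:

┌─────┬─────┬───┬───────┐
│A ↓  │     │   │       │
│ ╷ ╷ └─╴ ╷ ╵ ╷ ├───╴ ╷ │
│ │↓│     │   │ │     │ │
├─┘ ├─────┼───┘ ╵ ┌───┤ │
│↓ ↲│     │       │   │ │
│ ┌─┴───┐ ╵ ╶─┬───┘ ╷ ├─┤
│↓│↱ → ↓│     │     │ │ │
│ │ ┌─╴ ├─────┤ ╶───┤ ╵ │
│↓│↑│↓ ↲│↱ → ↓│     │   │
│ │ │ ╶─┘ ┌─╴ └─┬─╴ ├───┤
│↓│↑│↳ → ↑│↓ ↲  │   │   │
│ ╵ └─────┤ ┌─╴ │ ┌─┘ ╶─┤
│↳ ↑      │↓│   │ │↓ ← ↰│
│ ┌───────┘ ├───┘ │ ╶─┐ │
│ │↓ ← ← ← ↲│     │↳ Q│↑│
├─┘ ┌───────┘ ┌───┴─┬─┘ │
│↓ ↲│         │  ↱ ↓│↱ ↑│
│ ╶─┤ ╶─┬─────┤ ╷ ╷ ╵ ╷ │
│↳ ↓│   │  ↱ ↓│ │↑│↳ ↑│ │
│ ╷ └─┐ └─┐ ╷ └─┤ └───┤ │
│ │↳ ↓│   │↑│↳ ↓│↑ ← ↰│ │
│ └─┐ └─╴ ╵ ├─╴ └───╴ │ │
│   │↳ → → ↑│  ↳ → → ↑│ │
└───┴───────┴─────────┴─┘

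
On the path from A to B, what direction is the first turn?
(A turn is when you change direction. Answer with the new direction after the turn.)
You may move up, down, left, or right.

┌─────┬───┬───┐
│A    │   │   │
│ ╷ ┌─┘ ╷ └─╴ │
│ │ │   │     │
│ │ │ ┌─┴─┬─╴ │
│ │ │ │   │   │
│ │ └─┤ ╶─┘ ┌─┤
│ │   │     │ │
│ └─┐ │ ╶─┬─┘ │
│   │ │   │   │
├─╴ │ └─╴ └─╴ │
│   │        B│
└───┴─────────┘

Directions: right, down, down, down, right, down, down, right, right, right, right
First turn direction: down

Solution:

┌─────┬───┬───┐
│A ↓  │   │   │
│ ╷ ┌─┘ ╷ └─╴ │
│ │↓│   │     │
│ │ │ ┌─┴─┬─╴ │
│ │↓│ │   │   │
│ │ └─┤ ╶─┘ ┌─┤
│ │↳ ↓│     │ │
│ └─┐ │ ╶─┬─┘ │
│   │↓│   │   │
├─╴ │ └─╴ └─╴ │
│   │↳ → → → B│
└───┴─────────┘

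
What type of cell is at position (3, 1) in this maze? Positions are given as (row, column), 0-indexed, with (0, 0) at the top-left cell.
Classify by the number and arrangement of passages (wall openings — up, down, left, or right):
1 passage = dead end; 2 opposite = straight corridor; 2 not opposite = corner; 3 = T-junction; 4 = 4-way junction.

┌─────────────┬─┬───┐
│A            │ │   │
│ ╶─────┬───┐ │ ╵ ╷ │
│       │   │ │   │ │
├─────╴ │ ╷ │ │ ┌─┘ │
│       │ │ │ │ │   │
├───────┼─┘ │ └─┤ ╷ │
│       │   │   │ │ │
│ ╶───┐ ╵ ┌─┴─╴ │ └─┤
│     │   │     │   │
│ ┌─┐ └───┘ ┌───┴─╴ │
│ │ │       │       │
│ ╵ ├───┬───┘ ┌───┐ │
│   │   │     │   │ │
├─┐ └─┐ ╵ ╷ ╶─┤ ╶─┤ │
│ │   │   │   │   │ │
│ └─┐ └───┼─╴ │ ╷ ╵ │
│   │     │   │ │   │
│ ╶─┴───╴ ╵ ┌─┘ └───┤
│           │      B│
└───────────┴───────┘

Checking cell at (3, 1):
Number of passages: 2
Cell type: straight corridor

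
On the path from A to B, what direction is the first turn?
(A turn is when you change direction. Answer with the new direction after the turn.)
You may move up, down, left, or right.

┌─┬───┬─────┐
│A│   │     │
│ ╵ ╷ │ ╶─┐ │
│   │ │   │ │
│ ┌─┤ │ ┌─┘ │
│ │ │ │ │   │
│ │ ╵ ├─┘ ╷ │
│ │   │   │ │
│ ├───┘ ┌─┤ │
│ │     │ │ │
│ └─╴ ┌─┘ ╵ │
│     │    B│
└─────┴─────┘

Directions: down, down, down, down, down, right, right, up, right, up, right, up, right, down, down, down
First turn direction: right

Solution:

┌─┬───┬─────┐
│A│   │     │
│ ╵ ╷ │ ╶─┐ │
│↓  │ │   │ │
│ ┌─┤ │ ┌─┘ │
│↓│ │ │ │↱ ↓│
│ │ ╵ ├─┘ ╷ │
│↓│   │↱ ↑│↓│
│ ├───┘ ┌─┤ │
│↓│  ↱ ↑│ │↓│
│ └─╴ ┌─┘ ╵ │
│↳ → ↑│    B│
└─────┴─────┘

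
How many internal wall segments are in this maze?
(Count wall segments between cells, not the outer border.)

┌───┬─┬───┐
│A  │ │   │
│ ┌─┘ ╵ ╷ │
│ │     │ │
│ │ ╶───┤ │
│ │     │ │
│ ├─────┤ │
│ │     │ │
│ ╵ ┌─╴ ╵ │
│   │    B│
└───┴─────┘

Counting internal wall segments:
Total internal walls: 16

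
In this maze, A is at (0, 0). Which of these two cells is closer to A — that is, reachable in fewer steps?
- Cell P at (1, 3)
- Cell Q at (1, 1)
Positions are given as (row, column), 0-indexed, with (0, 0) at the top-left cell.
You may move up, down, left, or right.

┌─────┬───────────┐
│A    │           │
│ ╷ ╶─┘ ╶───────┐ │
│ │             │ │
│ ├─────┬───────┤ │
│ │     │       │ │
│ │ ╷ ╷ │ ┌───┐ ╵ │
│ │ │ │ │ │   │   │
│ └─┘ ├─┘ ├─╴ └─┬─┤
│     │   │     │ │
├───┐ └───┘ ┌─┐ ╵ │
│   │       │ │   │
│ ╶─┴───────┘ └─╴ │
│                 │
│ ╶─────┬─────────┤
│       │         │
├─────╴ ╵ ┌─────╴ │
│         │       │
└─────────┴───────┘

Shortest path A → P at (1, 3): 4 steps
Shortest path A → Q at (1, 1): 2 steps

Q is closer (2 steps vs 4 steps).

Path to P:

┌─────┬───────────┐
│A ↓  │           │
│ ╷ ╶─┘ ╶───────┐ │
│ │↳ → P        │ │
│ ├─────┬───────┤ │
│ │     │       │ │
│ │ ╷ ╷ │ ┌───┐ ╵ │
│ │ │ │ │ │   │   │
│ └─┘ ├─┘ ├─╴ └─┬─┤
│     │   │     │ │
├───┐ └───┘ ┌─┐ ╵ │
│   │       │ │   │
│ ╶─┴───────┘ └─╴ │
│                 │
│ ╶─────┬─────────┤
│       │         │
├─────╴ ╵ ┌─────╴ │
│         │       │
└─────────┴───────┘

Path to Q:

┌─────┬───────────┐
│A ↓  │           │
│ ╷ ╶─┘ ╶───────┐ │
│ │Q            │ │
│ ├─────┬───────┤ │
│ │     │       │ │
│ │ ╷ ╷ │ ┌───┐ ╵ │
│ │ │ │ │ │   │   │
│ └─┘ ├─┘ ├─╴ └─┬─┤
│     │   │     │ │
├───┐ └───┘ ┌─┐ ╵ │
│   │       │ │   │
│ ╶─┴───────┘ └─╴ │
│                 │
│ ╶─────┬─────────┤
│       │         │
├─────╴ ╵ ┌─────╴ │
│         │       │
└─────────┴───────┘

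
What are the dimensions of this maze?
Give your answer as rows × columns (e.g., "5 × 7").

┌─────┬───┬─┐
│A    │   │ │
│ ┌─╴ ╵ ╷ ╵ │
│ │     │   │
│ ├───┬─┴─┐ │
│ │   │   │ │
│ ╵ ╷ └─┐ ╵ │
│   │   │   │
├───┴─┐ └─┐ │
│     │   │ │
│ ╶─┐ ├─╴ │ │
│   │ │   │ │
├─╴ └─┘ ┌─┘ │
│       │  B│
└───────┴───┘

Counting the maze dimensions:
Rows (vertical): 7
Columns (horizontal): 6
Dimensions: 7 × 6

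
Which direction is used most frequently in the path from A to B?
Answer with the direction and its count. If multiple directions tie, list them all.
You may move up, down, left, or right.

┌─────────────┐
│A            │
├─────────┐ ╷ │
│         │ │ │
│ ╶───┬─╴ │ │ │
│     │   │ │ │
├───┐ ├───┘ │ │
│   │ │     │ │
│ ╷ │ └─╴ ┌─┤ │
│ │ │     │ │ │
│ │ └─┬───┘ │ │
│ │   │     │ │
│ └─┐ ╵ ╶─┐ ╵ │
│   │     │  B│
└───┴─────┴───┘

Directions: right, right, right, right, right, right, down, down, down, down, down, down
Counts: {'right': 6, 'down': 6}
Most common: down and right (tied at 6 times each)

Solution:

┌─────────────┐
│A → → → → → ↓│
├─────────┐ ╷ │
│         │ │↓│
│ ╶───┬─╴ │ │ │
│     │   │ │↓│
├───┐ ├───┘ │ │
│   │ │     │↓│
│ ╷ │ └─╴ ┌─┤ │
│ │ │     │ │↓│
│ │ └─┬───┘ │ │
│ │   │     │↓│
│ └─┐ ╵ ╶─┐ ╵ │
│   │     │  B│
└───┴─────┴───┘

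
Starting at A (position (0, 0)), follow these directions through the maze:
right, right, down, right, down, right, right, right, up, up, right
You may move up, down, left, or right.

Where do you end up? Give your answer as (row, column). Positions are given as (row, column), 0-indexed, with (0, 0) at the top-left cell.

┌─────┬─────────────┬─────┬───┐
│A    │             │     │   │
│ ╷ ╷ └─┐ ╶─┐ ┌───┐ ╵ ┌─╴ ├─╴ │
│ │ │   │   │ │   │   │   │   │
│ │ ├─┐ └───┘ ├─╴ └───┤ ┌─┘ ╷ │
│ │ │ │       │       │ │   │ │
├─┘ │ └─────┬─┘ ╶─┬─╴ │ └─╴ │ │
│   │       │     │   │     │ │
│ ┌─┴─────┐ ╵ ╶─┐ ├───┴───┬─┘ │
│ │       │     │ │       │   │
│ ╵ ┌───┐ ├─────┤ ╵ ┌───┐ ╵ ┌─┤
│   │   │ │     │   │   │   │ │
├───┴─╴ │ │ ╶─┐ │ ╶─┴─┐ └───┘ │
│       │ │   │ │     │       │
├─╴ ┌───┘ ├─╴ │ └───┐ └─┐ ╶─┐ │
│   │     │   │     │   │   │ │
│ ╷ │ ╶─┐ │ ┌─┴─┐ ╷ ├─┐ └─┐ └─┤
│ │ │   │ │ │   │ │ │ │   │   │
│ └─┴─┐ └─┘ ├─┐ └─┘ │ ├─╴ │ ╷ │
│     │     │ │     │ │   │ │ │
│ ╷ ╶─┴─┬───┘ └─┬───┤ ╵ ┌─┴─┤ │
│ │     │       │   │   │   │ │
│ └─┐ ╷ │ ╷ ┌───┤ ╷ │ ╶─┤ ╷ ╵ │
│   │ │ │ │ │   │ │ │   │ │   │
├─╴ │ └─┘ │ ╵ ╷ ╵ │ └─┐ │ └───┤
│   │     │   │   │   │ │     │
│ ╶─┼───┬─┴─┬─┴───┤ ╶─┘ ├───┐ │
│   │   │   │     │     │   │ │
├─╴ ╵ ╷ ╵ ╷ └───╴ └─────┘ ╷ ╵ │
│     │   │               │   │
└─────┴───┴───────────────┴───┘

Following directions step by step:
Start: (0, 0)
  right: (0, 0) → (0, 1)
  right: (0, 1) → (0, 2)
  down: (0, 2) → (1, 2)
  right: (1, 2) → (1, 3)
  down: (1, 3) → (2, 3)
  right: (2, 3) → (2, 4)
  right: (2, 4) → (2, 5)
  right: (2, 5) → (2, 6)
  up: (2, 6) → (1, 6)
  up: (1, 6) → (0, 6)
  right: (0, 6) → (0, 7)
Final position: (0, 7)

Path taken:

┌─────┬─────────────┬─────┬───┐
│A → ↓│      ↱ B    │     │   │
│ ╷ ╷ └─┐ ╶─┐ ┌───┐ ╵ ┌─╴ ├─╴ │
│ │ │↳ ↓│   │↑│   │   │   │   │
│ │ ├─┐ └───┘ ├─╴ └───┤ ┌─┘ ╷ │
│ │ │ │↳ → → ↑│       │ │   │ │
├─┘ │ └─────┬─┘ ╶─┬─╴ │ └─╴ │ │
│   │       │     │   │     │ │
│ ┌─┴─────┐ ╵ ╶─┐ ├───┴───┬─┘ │
│ │       │     │ │       │   │
│ ╵ ┌───┐ ├─────┤ ╵ ┌───┐ ╵ ┌─┤
│   │   │ │     │   │   │   │ │
├───┴─╴ │ │ ╶─┐ │ ╶─┴─┐ └───┘ │
│       │ │   │ │     │       │
├─╴ ┌───┘ ├─╴ │ └───┐ └─┐ ╶─┐ │
│   │     │   │     │   │   │ │
│ ╷ │ ╶─┐ │ ┌─┴─┐ ╷ ├─┐ └─┐ └─┤
│ │ │   │ │ │   │ │ │ │   │   │
│ └─┴─┐ └─┘ ├─┐ └─┘ │ ├─╴ │ ╷ │
│     │     │ │     │ │   │ │ │
│ ╷ ╶─┴─┬───┘ └─┬───┤ ╵ ┌─┴─┤ │
│ │     │       │   │   │   │ │
│ └─┐ ╷ │ ╷ ┌───┤ ╷ │ ╶─┤ ╷ ╵ │
│   │ │ │ │ │   │ │ │   │ │   │
├─╴ │ └─┘ │ ╵ ╷ ╵ │ └─┐ │ └───┤
│   │     │   │   │   │ │     │
│ ╶─┼───┬─┴─┬─┴───┤ ╶─┘ ├───┐ │
│   │   │   │     │     │   │ │
├─╴ ╵ ╷ ╵ ╷ └───╴ └─────┘ ╷ ╵ │
│     │   │               │   │
└─────┴───┴───────────────┴───┘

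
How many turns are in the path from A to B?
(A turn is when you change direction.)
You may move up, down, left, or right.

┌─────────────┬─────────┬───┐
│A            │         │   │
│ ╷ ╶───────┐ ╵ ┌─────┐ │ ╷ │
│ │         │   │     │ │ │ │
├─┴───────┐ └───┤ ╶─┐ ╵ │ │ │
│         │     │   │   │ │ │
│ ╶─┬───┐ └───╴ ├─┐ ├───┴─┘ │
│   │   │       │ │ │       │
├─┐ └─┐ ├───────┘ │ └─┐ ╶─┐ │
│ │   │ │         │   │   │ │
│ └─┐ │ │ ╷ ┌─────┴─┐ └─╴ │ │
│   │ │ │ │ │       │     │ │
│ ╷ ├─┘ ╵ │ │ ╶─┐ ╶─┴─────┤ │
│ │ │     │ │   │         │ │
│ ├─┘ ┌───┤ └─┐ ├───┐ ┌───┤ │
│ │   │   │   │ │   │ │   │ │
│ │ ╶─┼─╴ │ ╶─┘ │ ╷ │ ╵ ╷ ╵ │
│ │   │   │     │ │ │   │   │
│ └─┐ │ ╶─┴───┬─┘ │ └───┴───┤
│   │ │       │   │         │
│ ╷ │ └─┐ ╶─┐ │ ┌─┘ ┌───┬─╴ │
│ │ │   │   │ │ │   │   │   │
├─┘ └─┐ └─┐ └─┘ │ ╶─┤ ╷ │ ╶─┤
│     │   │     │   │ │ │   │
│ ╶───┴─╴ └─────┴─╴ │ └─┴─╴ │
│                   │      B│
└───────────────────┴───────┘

Directions: right, right, right, right, right, right, down, right, up, right, right, right, right, down, down, left, up, left, left, down, right, down, down, right, down, right, right, up, left, up, right, right, down, down, down, down, down, left, up, left, down, left, up, up, left, left, up, left, left, down, right, down, down, left, left, up, up, up, up, left, down, down, left, left, down, left, down, right, down, down, right, down, right, down, right, right, right, right, right, up, left, up, right, up, right, right, right, right, down, left, down, right, down
Number of turns: 57

Solution:

┌─────────────┬─────────┬───┐
│A → → → → → ↓│↱ → → → ↓│   │
│ ╷ ╶───────┐ ╵ ┌─────┐ │ ╷ │
│ │         │↳ ↑│↓ ← ↰│↓│ │ │
├─┴───────┐ └───┤ ╶─┐ ╵ │ │ │
│         │     │↳ ↓│↑ ↲│ │ │
│ ╶─┬───┐ └───╴ ├─┐ ├───┴─┘ │
│   │   │       │ │↓│  ↱ → ↓│
├─┐ └─┐ ├───────┘ │ └─┐ ╶─┐ │
│ │   │ │↓ ↰      │↳ ↓│↑ ↰│↓│
│ └─┐ │ │ ╷ ┌─────┴─┐ └─╴ │ │
│   │ │ │↓│↑│↓ ← ↰  │↳ → ↑│↓│
│ ╷ ├─┘ ╵ │ │ ╶─┐ ╶─┴─────┤ │
│ │ │↓ ← ↲│↑│↳ ↓│↑ ← ↰    │↓│
│ ├─┘ ┌───┤ └─┐ ├───┐ ┌───┤ │
│ │↓ ↲│   │↑  │↓│   │↑│↓ ↰│↓│
│ │ ╶─┼─╴ │ ╶─┘ │ ╷ │ ╵ ╷ ╵ │
│ │↳ ↓│   │↑ ← ↲│ │ │↑ ↲│↑ ↲│
│ └─┐ │ ╶─┴───┬─┘ │ └───┴───┤
│   │↓│       │   │↱ → → → ↓│
│ ╷ │ └─┐ ╶─┐ │ ┌─┘ ┌───┬─╴ │
│ │ │↳ ↓│   │ │ │↱ ↑│   │↓ ↲│
├─┘ └─┐ └─┐ └─┘ │ ╶─┤ ╷ │ ╶─┤
│     │↳ ↓│     │↑ ↰│ │ │↳ ↓│
│ ╶───┴─╴ └─────┴─╴ │ └─┴─╴ │
│        ↳ → → → → ↑│      B│
└───────────────────┴───────┘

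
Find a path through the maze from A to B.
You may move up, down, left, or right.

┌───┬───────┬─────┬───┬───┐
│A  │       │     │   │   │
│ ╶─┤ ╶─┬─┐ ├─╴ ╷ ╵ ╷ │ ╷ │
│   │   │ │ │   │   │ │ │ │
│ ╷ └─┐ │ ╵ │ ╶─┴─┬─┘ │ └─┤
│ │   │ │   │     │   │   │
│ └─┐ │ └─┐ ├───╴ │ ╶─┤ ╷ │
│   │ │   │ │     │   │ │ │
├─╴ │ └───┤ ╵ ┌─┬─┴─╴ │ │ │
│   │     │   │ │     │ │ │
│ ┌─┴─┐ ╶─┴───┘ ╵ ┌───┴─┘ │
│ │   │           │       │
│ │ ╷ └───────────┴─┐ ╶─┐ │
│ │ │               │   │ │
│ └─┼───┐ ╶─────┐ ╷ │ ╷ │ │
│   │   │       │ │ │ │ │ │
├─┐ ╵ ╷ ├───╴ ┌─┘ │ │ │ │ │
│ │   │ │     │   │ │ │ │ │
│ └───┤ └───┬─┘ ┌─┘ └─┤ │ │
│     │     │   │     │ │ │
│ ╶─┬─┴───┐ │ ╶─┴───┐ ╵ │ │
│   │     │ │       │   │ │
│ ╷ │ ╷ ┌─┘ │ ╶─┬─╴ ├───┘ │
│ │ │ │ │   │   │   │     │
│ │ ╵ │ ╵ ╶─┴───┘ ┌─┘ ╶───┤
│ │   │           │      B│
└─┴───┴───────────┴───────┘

Finding the shortest path through the maze:
Path length: 64 steps
Directions: down → down → down → right → down → left → down → down → down → right → down → right → up → right → down → down → right → right → down → down → left → down → right → right → right → right → up → right → up → left → left → left → up → right → up → right → up → up → right → down → down → down → right → down → right → up → up → up → up → left → up → right → right → down → down → down → down → down → down → left → left → down → right → right

Solution:

┌───┬───────┬─────┬───┬───┐
│A  │       │     │   │   │
│ ╶─┤ ╶─┬─┐ ├─╴ ╷ ╵ ╷ │ ╷ │
│↓  │   │ │ │   │   │ │ │ │
│ ╷ └─┐ │ ╵ │ ╶─┴─┬─┘ │ └─┤
│↓│   │ │   │     │   │   │
│ └─┐ │ └─┐ ├───╴ │ ╶─┤ ╷ │
│↳ ↓│ │   │ │     │   │ │ │
├─╴ │ └───┤ ╵ ┌─┬─┴─╴ │ │ │
│↓ ↲│     │   │ │     │ │ │
│ ┌─┴─┐ ╶─┴───┘ ╵ ┌───┴─┘ │
│↓│   │           │  ↱ → ↓│
│ │ ╷ └───────────┴─┐ ╶─┐ │
│↓│ │            ↱ ↓│↑ ↰│↓│
│ └─┼───┐ ╶─────┐ ╷ │ ╷ │ │
│↳ ↓│↱ ↓│       │↑│↓│ │↑│↓│
├─┐ ╵ ╷ ├───╴ ┌─┘ │ │ │ │ │
│ │↳ ↑│↓│     │↱ ↑│↓│ │↑│↓│
│ └───┤ └───┬─┘ ┌─┘ └─┤ │ │
│     │↳ → ↓│↱ ↑│  ↳ ↓│↑│↓│
│ ╶─┬─┴───┐ │ ╶─┴───┐ ╵ │ │
│   │     │↓│↑ ← ← ↰│↳ ↑│↓│
│ ╷ │ ╷ ┌─┘ │ ╶─┬─╴ ├───┘ │
│ │ │ │ │↓ ↲│   │↱ ↑│↓ ← ↲│
│ │ ╵ │ ╵ ╶─┴───┘ ┌─┘ ╶───┤
│ │   │  ↳ → → → ↑│  ↳ → B│
└─┴───┴───────────┴───────┘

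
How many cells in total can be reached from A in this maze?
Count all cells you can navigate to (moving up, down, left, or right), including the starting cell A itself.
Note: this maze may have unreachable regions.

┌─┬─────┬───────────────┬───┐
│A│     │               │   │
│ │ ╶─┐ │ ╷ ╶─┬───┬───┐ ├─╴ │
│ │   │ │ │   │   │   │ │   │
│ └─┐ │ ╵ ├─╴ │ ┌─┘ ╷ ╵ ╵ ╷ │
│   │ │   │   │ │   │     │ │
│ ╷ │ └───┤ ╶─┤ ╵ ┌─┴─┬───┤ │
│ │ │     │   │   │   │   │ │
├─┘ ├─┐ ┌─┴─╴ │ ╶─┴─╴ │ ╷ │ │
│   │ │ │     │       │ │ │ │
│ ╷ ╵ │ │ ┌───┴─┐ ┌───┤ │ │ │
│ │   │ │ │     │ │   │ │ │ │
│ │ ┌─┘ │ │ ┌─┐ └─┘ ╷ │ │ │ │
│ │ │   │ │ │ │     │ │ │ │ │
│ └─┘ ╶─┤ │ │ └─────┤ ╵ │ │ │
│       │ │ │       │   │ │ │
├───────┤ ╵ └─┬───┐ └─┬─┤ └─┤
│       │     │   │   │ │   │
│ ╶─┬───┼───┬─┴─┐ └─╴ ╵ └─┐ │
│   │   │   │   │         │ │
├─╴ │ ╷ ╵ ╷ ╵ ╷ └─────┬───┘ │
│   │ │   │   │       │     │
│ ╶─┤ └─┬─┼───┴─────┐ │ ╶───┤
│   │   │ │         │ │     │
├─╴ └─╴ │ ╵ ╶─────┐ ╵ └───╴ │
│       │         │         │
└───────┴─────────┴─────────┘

Using BFS/flood-fill to find all reachable cells from A:
Maze size: 13 × 14 = 182 total cells
15 cell(s) are walled off and cannot be reached from A.
Reachable cells: 167

Reachable region (· marks reachable cells):

┌─┬─────┬───────────────┬───┐
│A│· · ·│· · · · · · · ·│· ·│
│ │ ╶─┐ │ ╷ ╶─┬───┬───┐ ├─╴ │
│·│· ·│·│·│· ·│· ·│· ·│·│· ·│
│ └─┐ │ ╵ ├─╴ │ ┌─┘ ╷ ╵ ╵ ╷ │
│· ·│·│· ·│· ·│·│· ·│· · ·│·│
│ ╷ │ └───┤ ╶─┤ ╵ ┌─┴─┬───┤ │
│·│·│· · ·│· ·│· ·│· ·│· ·│·│
├─┘ ├─┐ ┌─┴─╴ │ ╶─┴─╴ │ ╷ │ │
│· ·│·│·│· · ·│· · · ·│·│·│·│
│ ╷ ╵ │ │ ┌───┴─┐ ┌───┤ │ │ │
│·│· ·│·│·│· · ·│·│· ·│·│·│·│
│ │ ┌─┘ │ │ ┌─┐ └─┘ ╷ │ │ │ │
│·│·│· ·│·│·│ │· · ·│·│·│·│·│
│ └─┘ ╶─┤ │ │ └─────┤ ╵ │ │ │
│· · · ·│·│·│       │· ·│·│·│
├───────┤ ╵ └─┬───┐ └─┬─┤ └─┤
│· · · ·│· · ·│   │   │ │· ·│
│ ╶─┬───┼───┬─┴─┐ └─╴ ╵ └─┐ │
│· ·│· ·│· ·│· ·│         │·│
├─╴ │ ╷ ╵ ╷ ╵ ╷ └─────┬───┘ │
│· ·│·│· ·│· ·│· · · ·│· · ·│
│ ╶─┤ └─┬─┼───┴─────┐ │ ╶───┤
│· ·│· ·│·│· · · · ·│·│· · ·│
├─╴ └─╴ │ ╵ ╶─────┐ ╵ └───╴ │
│· · · ·│· · · · ·│· · · · ·│
└───────┴─────────┴─────────┘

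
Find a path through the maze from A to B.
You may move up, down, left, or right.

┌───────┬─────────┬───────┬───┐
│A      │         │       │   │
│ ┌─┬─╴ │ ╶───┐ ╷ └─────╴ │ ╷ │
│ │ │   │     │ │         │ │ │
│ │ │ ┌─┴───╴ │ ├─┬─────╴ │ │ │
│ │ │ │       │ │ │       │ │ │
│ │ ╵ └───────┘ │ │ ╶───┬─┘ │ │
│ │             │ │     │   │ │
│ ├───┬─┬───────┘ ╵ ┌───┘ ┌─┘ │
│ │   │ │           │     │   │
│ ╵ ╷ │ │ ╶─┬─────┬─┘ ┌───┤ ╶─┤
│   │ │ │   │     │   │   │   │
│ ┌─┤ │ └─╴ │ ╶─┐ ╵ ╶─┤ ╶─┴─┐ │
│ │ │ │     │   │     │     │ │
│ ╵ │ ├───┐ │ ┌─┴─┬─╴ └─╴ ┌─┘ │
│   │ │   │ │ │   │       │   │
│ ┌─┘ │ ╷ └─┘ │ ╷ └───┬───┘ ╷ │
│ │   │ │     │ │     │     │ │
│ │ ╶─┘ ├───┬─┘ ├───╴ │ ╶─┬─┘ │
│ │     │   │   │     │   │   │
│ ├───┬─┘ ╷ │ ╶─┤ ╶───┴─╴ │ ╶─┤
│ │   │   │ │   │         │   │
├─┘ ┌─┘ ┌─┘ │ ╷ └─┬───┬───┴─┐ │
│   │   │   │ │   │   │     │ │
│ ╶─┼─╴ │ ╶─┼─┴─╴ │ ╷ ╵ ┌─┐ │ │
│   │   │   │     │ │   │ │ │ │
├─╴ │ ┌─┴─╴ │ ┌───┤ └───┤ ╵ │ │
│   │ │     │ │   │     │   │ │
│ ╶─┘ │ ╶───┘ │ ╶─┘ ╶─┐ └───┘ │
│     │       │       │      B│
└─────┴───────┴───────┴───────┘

Finding the shortest path through the maze:
Path length: 58 steps
Directions: down → down → down → down → down → right → up → right → down → down → down → down → left → down → right → right → up → up → right → down → right → right → up → up → up → right → right → down → right → up → right → up → right → right → up → right → up → up → up → right → down → down → down → down → left → down → right → down → down → down → down → left → down → right → down → down → down → down

Solution:

┌───────┬─────────┬───────┬───┐
│A      │         │       │↱ ↓│
│ ┌─┬─╴ │ ╶───┐ ╷ └─────╴ │ ╷ │
│↓│ │   │     │ │         │↑│↓│
│ │ │ ┌─┴───╴ │ ├─┬─────╴ │ │ │
│↓│ │ │       │ │ │       │↑│↓│
│ │ ╵ └───────┘ │ │ ╶───┬─┘ │ │
│↓│             │ │     │↱ ↑│↓│
│ ├───┬─┬───────┘ ╵ ┌───┘ ┌─┘ │
│↓│↱ ↓│ │           │↱ → ↑│↓ ↲│
│ ╵ ╷ │ │ ╶─┬─────┬─┘ ┌───┤ ╶─┤
│↳ ↑│↓│ │   │↱ → ↓│↱ ↑│   │↳ ↓│
│ ┌─┤ │ └─╴ │ ╶─┐ ╵ ╶─┤ ╶─┴─┐ │
│ │ │↓│     │↑  │↳ ↑  │     │↓│
│ ╵ │ ├───┐ │ ┌─┴─┬─╴ └─╴ ┌─┘ │
│   │↓│↱ ↓│ │↑│   │       │  ↓│
│ ┌─┘ │ ╷ └─┘ │ ╷ └───┬───┘ ╷ │
│ │↓ ↲│↑│↳ → ↑│ │     │     │↓│
│ │ ╶─┘ ├───┬─┘ ├───╴ │ ╶─┬─┘ │
│ │↳ → ↑│   │   │     │   │↓ ↲│
│ ├───┬─┘ ╷ │ ╶─┤ ╶───┴─╴ │ ╶─┤
│ │   │   │ │   │         │↳ ↓│
├─┘ ┌─┘ ┌─┘ │ ╷ └─┬───┬───┴─┐ │
│   │   │   │ │   │   │     │↓│
│ ╶─┼─╴ │ ╶─┼─┴─╴ │ ╷ ╵ ┌─┐ │ │
│   │   │   │     │ │   │ │ │↓│
├─╴ │ ┌─┴─╴ │ ┌───┤ └───┤ ╵ │ │
│   │ │     │ │   │     │   │↓│
│ ╶─┘ │ ╶───┘ │ ╶─┘ ╶─┐ └───┘ │
│     │       │       │      B│
└─────┴───────┴───────┴───────┘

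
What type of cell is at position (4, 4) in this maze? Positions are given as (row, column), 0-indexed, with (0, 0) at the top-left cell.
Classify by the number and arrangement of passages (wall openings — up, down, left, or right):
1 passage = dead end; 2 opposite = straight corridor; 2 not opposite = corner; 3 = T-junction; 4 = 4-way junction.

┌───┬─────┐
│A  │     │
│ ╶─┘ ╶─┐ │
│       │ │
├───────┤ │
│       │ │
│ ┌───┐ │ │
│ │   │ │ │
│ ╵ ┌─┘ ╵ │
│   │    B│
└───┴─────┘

Checking cell at (4, 4):
Number of passages: 2
Cell type: corner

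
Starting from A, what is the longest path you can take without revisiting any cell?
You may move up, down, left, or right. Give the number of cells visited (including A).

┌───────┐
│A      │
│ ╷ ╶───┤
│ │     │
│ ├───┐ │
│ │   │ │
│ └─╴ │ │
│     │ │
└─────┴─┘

Finding longest simple path using DFS:
Start: (0, 0)
Longest path visits 8 cells
Path: A → down → down → down → right → right → up → left

Solution:

┌───────┐
│A      │
│ ╷ ╶───┤
│↓│     │
│ ├───┐ │
│↓│B ↰│ │
│ └─╴ │ │
│↳ → ↑│ │
└─────┴─┘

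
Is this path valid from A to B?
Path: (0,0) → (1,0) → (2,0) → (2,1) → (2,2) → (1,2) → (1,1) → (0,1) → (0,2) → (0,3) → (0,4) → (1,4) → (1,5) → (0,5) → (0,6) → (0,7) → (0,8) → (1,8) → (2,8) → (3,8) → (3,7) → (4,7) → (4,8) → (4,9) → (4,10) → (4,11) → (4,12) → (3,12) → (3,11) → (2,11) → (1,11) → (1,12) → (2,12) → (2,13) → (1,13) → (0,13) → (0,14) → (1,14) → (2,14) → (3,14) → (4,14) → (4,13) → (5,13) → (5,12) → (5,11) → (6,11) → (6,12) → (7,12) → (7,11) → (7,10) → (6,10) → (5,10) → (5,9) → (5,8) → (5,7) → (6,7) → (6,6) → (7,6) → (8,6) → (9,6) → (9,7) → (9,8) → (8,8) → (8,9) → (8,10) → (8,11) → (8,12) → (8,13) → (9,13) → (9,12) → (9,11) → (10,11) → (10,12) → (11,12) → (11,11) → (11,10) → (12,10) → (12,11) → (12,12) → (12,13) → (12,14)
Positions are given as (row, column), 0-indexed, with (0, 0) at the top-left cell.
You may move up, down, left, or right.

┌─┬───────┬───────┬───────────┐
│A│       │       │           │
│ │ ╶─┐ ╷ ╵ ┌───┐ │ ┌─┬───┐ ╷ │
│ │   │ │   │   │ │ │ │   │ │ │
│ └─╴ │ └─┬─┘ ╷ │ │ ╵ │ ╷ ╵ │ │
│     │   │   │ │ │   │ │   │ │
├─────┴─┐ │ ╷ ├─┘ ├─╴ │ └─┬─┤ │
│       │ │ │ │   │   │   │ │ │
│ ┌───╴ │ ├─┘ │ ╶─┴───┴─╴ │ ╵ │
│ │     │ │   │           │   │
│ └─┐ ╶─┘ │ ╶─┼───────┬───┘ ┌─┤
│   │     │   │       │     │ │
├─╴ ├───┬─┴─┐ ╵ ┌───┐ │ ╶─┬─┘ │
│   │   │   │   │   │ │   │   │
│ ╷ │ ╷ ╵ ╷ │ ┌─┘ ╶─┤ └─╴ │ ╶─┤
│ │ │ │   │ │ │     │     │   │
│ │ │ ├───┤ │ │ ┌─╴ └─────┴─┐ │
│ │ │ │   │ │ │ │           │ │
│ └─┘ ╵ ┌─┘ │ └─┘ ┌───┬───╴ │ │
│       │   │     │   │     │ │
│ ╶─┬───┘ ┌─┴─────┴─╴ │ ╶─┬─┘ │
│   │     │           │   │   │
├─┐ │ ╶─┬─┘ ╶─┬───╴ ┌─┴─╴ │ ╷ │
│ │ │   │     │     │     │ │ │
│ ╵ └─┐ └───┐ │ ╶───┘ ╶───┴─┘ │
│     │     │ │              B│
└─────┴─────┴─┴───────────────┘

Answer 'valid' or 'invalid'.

Checking path validity:
Result: All consecutive moves are passable.

valid

Correct solution:

┌─┬───────┬───────┬───────────┐
│A│↱ → → ↓│↱ → → ↓│        ↱ ↓│
│ │ ╶─┐ ╷ ╵ ┌───┐ │ ┌─┬───┐ ╷ │
│↓│↑ ↰│ │↳ ↑│   │↓│ │ │↱ ↓│↑│↓│
│ └─╴ │ └─┬─┘ ╷ │ │ ╵ │ ╷ ╵ │ │
│↳ → ↑│   │   │ │↓│   │↑│↳ ↑│↓│
├─────┴─┐ │ ╷ ├─┘ ├─╴ │ └─┬─┤ │
│       │ │ │ │↓ ↲│   │↑ ↰│ │↓│
│ ┌───╴ │ ├─┘ │ ╶─┴───┴─╴ │ ╵ │
│ │     │ │   │↳ → → → → ↑│↓ ↲│
│ └─┐ ╶─┘ │ ╶─┼───────┬───┘ ┌─┤
│   │     │   │↓ ← ← ↰│↓ ← ↲│ │
├─╴ ├───┬─┴─┐ ╵ ┌───┐ │ ╶─┬─┘ │
│   │   │   │↓ ↲│   │↑│↳ ↓│   │
│ ╷ │ ╷ ╵ ╷ │ ┌─┘ ╶─┤ └─╴ │ ╶─┤
│ │ │ │   │ │↓│     │↑ ← ↲│   │
│ │ │ ├───┤ │ │ ┌─╴ └─────┴─┐ │
│ │ │ │   │ │↓│ │↱ → → → → ↓│ │
│ └─┘ ╵ ┌─┘ │ └─┘ ┌───┬───╴ │ │
│       │   │↳ → ↑│   │↓ ← ↲│ │
│ ╶─┬───┘ ┌─┴─────┴─╴ │ ╶─┬─┘ │
│   │     │           │↳ ↓│   │
├─┐ │ ╶─┬─┘ ╶─┬───╴ ┌─┴─╴ │ ╷ │
│ │ │   │     │     │↓ ← ↲│ │ │
│ ╵ └─┐ └───┐ │ ╶───┘ ╶───┴─┘ │
│     │     │ │      ↳ → → → B│
└─────┴─────┴─┴───────────────┘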